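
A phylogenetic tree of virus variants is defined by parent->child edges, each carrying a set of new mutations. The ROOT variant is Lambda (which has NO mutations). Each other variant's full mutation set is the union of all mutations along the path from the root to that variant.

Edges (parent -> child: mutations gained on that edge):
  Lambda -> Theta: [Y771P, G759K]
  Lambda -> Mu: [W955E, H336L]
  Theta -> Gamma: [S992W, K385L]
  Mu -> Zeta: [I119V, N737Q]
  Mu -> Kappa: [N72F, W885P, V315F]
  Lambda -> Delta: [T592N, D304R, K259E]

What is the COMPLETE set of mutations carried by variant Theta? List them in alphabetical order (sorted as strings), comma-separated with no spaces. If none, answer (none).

At Lambda: gained [] -> total []
At Theta: gained ['Y771P', 'G759K'] -> total ['G759K', 'Y771P']

Answer: G759K,Y771P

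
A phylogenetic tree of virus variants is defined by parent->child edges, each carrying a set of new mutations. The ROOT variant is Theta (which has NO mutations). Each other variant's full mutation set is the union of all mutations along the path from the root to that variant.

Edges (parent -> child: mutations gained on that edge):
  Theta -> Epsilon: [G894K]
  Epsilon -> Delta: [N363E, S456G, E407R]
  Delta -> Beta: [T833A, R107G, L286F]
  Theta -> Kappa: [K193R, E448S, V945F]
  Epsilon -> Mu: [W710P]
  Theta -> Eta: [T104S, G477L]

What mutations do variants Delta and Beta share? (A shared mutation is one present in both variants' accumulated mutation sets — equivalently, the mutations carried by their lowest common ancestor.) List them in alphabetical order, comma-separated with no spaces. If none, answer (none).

Accumulating mutations along path to Delta:
  At Theta: gained [] -> total []
  At Epsilon: gained ['G894K'] -> total ['G894K']
  At Delta: gained ['N363E', 'S456G', 'E407R'] -> total ['E407R', 'G894K', 'N363E', 'S456G']
Mutations(Delta) = ['E407R', 'G894K', 'N363E', 'S456G']
Accumulating mutations along path to Beta:
  At Theta: gained [] -> total []
  At Epsilon: gained ['G894K'] -> total ['G894K']
  At Delta: gained ['N363E', 'S456G', 'E407R'] -> total ['E407R', 'G894K', 'N363E', 'S456G']
  At Beta: gained ['T833A', 'R107G', 'L286F'] -> total ['E407R', 'G894K', 'L286F', 'N363E', 'R107G', 'S456G', 'T833A']
Mutations(Beta) = ['E407R', 'G894K', 'L286F', 'N363E', 'R107G', 'S456G', 'T833A']
Intersection: ['E407R', 'G894K', 'N363E', 'S456G'] ∩ ['E407R', 'G894K', 'L286F', 'N363E', 'R107G', 'S456G', 'T833A'] = ['E407R', 'G894K', 'N363E', 'S456G']

Answer: E407R,G894K,N363E,S456G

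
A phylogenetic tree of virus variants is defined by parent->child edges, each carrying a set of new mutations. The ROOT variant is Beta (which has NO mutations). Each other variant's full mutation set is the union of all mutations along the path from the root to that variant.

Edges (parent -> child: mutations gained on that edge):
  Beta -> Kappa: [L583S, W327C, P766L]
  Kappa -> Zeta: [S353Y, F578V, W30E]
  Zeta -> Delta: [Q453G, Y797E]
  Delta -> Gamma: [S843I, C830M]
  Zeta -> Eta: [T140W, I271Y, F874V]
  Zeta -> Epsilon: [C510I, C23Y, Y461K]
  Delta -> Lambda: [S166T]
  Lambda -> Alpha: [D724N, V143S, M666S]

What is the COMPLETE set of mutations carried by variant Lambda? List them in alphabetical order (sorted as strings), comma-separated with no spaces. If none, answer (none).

At Beta: gained [] -> total []
At Kappa: gained ['L583S', 'W327C', 'P766L'] -> total ['L583S', 'P766L', 'W327C']
At Zeta: gained ['S353Y', 'F578V', 'W30E'] -> total ['F578V', 'L583S', 'P766L', 'S353Y', 'W30E', 'W327C']
At Delta: gained ['Q453G', 'Y797E'] -> total ['F578V', 'L583S', 'P766L', 'Q453G', 'S353Y', 'W30E', 'W327C', 'Y797E']
At Lambda: gained ['S166T'] -> total ['F578V', 'L583S', 'P766L', 'Q453G', 'S166T', 'S353Y', 'W30E', 'W327C', 'Y797E']

Answer: F578V,L583S,P766L,Q453G,S166T,S353Y,W30E,W327C,Y797E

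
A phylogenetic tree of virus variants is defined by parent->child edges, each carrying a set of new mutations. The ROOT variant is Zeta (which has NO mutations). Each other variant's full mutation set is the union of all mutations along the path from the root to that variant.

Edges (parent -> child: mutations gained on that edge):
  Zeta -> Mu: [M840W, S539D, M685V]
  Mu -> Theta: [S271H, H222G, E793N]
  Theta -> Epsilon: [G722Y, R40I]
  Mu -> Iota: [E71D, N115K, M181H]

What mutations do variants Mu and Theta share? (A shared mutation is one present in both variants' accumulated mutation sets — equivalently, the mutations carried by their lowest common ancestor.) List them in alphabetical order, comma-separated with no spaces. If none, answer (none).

Accumulating mutations along path to Mu:
  At Zeta: gained [] -> total []
  At Mu: gained ['M840W', 'S539D', 'M685V'] -> total ['M685V', 'M840W', 'S539D']
Mutations(Mu) = ['M685V', 'M840W', 'S539D']
Accumulating mutations along path to Theta:
  At Zeta: gained [] -> total []
  At Mu: gained ['M840W', 'S539D', 'M685V'] -> total ['M685V', 'M840W', 'S539D']
  At Theta: gained ['S271H', 'H222G', 'E793N'] -> total ['E793N', 'H222G', 'M685V', 'M840W', 'S271H', 'S539D']
Mutations(Theta) = ['E793N', 'H222G', 'M685V', 'M840W', 'S271H', 'S539D']
Intersection: ['M685V', 'M840W', 'S539D'] ∩ ['E793N', 'H222G', 'M685V', 'M840W', 'S271H', 'S539D'] = ['M685V', 'M840W', 'S539D']

Answer: M685V,M840W,S539D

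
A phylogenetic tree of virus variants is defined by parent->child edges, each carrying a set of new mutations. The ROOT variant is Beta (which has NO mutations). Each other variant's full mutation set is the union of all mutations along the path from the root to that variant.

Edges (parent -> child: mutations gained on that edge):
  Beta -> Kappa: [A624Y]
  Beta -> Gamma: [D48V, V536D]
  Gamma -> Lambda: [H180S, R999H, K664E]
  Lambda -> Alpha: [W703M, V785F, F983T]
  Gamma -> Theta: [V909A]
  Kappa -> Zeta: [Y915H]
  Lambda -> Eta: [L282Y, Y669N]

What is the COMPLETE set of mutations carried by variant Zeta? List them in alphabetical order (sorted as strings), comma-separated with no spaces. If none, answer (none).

At Beta: gained [] -> total []
At Kappa: gained ['A624Y'] -> total ['A624Y']
At Zeta: gained ['Y915H'] -> total ['A624Y', 'Y915H']

Answer: A624Y,Y915H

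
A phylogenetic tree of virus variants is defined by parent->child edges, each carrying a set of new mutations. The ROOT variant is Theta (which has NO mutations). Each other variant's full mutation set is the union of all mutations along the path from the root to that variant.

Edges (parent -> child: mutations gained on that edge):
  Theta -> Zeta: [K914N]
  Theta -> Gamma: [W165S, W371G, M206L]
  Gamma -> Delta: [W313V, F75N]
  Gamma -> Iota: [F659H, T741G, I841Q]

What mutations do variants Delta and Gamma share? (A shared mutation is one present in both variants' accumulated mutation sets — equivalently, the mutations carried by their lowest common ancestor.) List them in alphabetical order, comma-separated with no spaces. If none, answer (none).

Accumulating mutations along path to Delta:
  At Theta: gained [] -> total []
  At Gamma: gained ['W165S', 'W371G', 'M206L'] -> total ['M206L', 'W165S', 'W371G']
  At Delta: gained ['W313V', 'F75N'] -> total ['F75N', 'M206L', 'W165S', 'W313V', 'W371G']
Mutations(Delta) = ['F75N', 'M206L', 'W165S', 'W313V', 'W371G']
Accumulating mutations along path to Gamma:
  At Theta: gained [] -> total []
  At Gamma: gained ['W165S', 'W371G', 'M206L'] -> total ['M206L', 'W165S', 'W371G']
Mutations(Gamma) = ['M206L', 'W165S', 'W371G']
Intersection: ['F75N', 'M206L', 'W165S', 'W313V', 'W371G'] ∩ ['M206L', 'W165S', 'W371G'] = ['M206L', 'W165S', 'W371G']

Answer: M206L,W165S,W371G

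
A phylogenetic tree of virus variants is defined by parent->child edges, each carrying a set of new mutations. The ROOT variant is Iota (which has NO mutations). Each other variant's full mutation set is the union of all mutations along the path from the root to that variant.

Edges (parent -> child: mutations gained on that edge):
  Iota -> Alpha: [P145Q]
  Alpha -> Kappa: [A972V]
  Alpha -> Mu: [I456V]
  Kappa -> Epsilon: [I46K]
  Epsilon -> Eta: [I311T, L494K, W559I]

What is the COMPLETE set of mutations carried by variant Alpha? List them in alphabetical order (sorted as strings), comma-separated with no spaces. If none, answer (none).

At Iota: gained [] -> total []
At Alpha: gained ['P145Q'] -> total ['P145Q']

Answer: P145Q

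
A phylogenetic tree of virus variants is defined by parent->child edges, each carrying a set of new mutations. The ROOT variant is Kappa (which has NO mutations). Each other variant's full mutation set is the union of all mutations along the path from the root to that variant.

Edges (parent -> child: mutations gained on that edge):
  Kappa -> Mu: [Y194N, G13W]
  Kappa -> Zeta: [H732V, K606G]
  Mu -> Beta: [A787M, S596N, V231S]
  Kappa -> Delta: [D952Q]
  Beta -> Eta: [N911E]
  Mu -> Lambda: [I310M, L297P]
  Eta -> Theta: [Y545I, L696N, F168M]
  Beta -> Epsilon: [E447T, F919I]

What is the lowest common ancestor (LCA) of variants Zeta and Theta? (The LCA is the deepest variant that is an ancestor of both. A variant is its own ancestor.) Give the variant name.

Path from root to Zeta: Kappa -> Zeta
  ancestors of Zeta: {Kappa, Zeta}
Path from root to Theta: Kappa -> Mu -> Beta -> Eta -> Theta
  ancestors of Theta: {Kappa, Mu, Beta, Eta, Theta}
Common ancestors: {Kappa}
Walk up from Theta: Theta (not in ancestors of Zeta), Eta (not in ancestors of Zeta), Beta (not in ancestors of Zeta), Mu (not in ancestors of Zeta), Kappa (in ancestors of Zeta)
Deepest common ancestor (LCA) = Kappa

Answer: Kappa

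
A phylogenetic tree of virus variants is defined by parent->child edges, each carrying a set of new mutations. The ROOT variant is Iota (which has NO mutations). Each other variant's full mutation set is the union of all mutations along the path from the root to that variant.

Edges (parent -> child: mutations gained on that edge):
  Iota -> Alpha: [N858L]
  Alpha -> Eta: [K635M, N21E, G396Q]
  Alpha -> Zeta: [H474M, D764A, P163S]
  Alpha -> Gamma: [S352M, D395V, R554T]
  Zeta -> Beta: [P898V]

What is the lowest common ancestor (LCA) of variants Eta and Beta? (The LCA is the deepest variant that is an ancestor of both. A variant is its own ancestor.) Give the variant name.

Answer: Alpha

Derivation:
Path from root to Eta: Iota -> Alpha -> Eta
  ancestors of Eta: {Iota, Alpha, Eta}
Path from root to Beta: Iota -> Alpha -> Zeta -> Beta
  ancestors of Beta: {Iota, Alpha, Zeta, Beta}
Common ancestors: {Iota, Alpha}
Walk up from Beta: Beta (not in ancestors of Eta), Zeta (not in ancestors of Eta), Alpha (in ancestors of Eta), Iota (in ancestors of Eta)
Deepest common ancestor (LCA) = Alpha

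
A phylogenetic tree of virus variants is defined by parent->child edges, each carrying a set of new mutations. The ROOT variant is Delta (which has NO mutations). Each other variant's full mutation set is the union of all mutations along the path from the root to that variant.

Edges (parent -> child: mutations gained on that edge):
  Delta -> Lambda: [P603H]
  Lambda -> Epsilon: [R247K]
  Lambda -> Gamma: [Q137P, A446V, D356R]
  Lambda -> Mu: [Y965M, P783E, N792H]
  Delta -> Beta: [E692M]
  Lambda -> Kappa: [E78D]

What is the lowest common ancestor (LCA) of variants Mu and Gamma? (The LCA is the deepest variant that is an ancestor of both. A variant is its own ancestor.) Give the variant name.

Path from root to Mu: Delta -> Lambda -> Mu
  ancestors of Mu: {Delta, Lambda, Mu}
Path from root to Gamma: Delta -> Lambda -> Gamma
  ancestors of Gamma: {Delta, Lambda, Gamma}
Common ancestors: {Delta, Lambda}
Walk up from Gamma: Gamma (not in ancestors of Mu), Lambda (in ancestors of Mu), Delta (in ancestors of Mu)
Deepest common ancestor (LCA) = Lambda

Answer: Lambda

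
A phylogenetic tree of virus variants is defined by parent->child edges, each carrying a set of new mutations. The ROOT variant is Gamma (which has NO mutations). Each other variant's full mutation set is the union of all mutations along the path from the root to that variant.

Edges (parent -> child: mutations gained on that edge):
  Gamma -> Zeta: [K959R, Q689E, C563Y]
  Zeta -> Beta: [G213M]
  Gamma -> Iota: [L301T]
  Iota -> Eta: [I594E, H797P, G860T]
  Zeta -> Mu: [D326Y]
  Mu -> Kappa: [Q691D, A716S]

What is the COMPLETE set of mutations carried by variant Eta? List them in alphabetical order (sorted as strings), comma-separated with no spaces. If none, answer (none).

Answer: G860T,H797P,I594E,L301T

Derivation:
At Gamma: gained [] -> total []
At Iota: gained ['L301T'] -> total ['L301T']
At Eta: gained ['I594E', 'H797P', 'G860T'] -> total ['G860T', 'H797P', 'I594E', 'L301T']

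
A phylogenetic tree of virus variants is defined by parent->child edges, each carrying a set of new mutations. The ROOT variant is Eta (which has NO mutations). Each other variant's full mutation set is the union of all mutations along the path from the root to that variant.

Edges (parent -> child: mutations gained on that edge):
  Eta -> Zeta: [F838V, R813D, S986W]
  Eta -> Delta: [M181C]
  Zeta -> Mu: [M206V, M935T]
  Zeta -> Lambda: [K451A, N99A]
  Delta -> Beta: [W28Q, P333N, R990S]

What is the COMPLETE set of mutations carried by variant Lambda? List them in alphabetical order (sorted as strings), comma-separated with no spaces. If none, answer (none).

Answer: F838V,K451A,N99A,R813D,S986W

Derivation:
At Eta: gained [] -> total []
At Zeta: gained ['F838V', 'R813D', 'S986W'] -> total ['F838V', 'R813D', 'S986W']
At Lambda: gained ['K451A', 'N99A'] -> total ['F838V', 'K451A', 'N99A', 'R813D', 'S986W']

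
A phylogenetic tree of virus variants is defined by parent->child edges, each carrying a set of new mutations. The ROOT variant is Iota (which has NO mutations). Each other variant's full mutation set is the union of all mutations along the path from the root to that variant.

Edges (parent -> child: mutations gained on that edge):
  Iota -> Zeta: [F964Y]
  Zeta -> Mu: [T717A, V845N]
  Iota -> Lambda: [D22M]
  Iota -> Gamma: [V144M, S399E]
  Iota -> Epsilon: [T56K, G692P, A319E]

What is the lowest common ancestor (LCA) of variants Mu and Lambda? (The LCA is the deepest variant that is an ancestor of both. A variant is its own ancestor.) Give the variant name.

Path from root to Mu: Iota -> Zeta -> Mu
  ancestors of Mu: {Iota, Zeta, Mu}
Path from root to Lambda: Iota -> Lambda
  ancestors of Lambda: {Iota, Lambda}
Common ancestors: {Iota}
Walk up from Lambda: Lambda (not in ancestors of Mu), Iota (in ancestors of Mu)
Deepest common ancestor (LCA) = Iota

Answer: Iota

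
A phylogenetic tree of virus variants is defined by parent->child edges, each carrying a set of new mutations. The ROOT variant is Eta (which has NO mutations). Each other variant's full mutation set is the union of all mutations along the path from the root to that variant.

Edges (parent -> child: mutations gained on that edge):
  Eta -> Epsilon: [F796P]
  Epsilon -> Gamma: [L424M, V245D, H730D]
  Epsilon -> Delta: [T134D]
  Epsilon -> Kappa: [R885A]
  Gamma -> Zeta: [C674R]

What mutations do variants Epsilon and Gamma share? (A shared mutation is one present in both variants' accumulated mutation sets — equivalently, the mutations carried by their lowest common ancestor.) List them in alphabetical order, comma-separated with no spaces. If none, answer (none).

Accumulating mutations along path to Epsilon:
  At Eta: gained [] -> total []
  At Epsilon: gained ['F796P'] -> total ['F796P']
Mutations(Epsilon) = ['F796P']
Accumulating mutations along path to Gamma:
  At Eta: gained [] -> total []
  At Epsilon: gained ['F796P'] -> total ['F796P']
  At Gamma: gained ['L424M', 'V245D', 'H730D'] -> total ['F796P', 'H730D', 'L424M', 'V245D']
Mutations(Gamma) = ['F796P', 'H730D', 'L424M', 'V245D']
Intersection: ['F796P'] ∩ ['F796P', 'H730D', 'L424M', 'V245D'] = ['F796P']

Answer: F796P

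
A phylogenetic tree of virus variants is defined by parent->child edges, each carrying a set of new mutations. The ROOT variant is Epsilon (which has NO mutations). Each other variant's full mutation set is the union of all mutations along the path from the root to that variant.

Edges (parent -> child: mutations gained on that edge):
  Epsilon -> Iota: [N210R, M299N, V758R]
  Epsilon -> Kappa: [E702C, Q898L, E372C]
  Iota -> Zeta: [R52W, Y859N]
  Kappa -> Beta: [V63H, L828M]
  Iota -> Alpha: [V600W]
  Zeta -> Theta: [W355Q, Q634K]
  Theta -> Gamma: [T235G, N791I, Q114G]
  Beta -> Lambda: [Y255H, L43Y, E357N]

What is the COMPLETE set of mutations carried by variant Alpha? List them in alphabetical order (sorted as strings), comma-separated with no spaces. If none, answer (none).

At Epsilon: gained [] -> total []
At Iota: gained ['N210R', 'M299N', 'V758R'] -> total ['M299N', 'N210R', 'V758R']
At Alpha: gained ['V600W'] -> total ['M299N', 'N210R', 'V600W', 'V758R']

Answer: M299N,N210R,V600W,V758R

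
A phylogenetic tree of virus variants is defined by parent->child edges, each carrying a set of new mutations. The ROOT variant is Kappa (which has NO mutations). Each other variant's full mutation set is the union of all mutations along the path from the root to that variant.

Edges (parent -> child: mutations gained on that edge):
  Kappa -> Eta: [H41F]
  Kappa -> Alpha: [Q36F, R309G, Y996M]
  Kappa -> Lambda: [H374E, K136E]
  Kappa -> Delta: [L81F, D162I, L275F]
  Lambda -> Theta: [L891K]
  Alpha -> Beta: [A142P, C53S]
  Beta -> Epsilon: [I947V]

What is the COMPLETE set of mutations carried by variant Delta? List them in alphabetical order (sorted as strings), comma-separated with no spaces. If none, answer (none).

At Kappa: gained [] -> total []
At Delta: gained ['L81F', 'D162I', 'L275F'] -> total ['D162I', 'L275F', 'L81F']

Answer: D162I,L275F,L81F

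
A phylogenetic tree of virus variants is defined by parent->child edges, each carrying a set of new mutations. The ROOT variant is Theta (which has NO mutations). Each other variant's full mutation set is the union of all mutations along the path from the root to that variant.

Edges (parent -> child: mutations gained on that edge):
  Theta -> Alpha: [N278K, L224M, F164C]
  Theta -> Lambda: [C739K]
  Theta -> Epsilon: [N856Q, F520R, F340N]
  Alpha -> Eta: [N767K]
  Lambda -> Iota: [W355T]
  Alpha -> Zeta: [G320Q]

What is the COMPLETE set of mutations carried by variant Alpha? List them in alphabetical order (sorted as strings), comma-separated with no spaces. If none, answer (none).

Answer: F164C,L224M,N278K

Derivation:
At Theta: gained [] -> total []
At Alpha: gained ['N278K', 'L224M', 'F164C'] -> total ['F164C', 'L224M', 'N278K']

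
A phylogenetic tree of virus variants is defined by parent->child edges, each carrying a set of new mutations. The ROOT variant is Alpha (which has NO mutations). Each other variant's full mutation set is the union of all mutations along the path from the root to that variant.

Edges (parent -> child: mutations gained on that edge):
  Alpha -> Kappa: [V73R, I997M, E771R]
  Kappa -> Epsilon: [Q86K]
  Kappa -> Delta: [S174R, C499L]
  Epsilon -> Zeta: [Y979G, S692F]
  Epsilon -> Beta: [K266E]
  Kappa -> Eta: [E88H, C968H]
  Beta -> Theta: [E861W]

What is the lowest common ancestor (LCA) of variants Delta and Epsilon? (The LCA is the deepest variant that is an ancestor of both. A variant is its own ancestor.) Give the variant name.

Answer: Kappa

Derivation:
Path from root to Delta: Alpha -> Kappa -> Delta
  ancestors of Delta: {Alpha, Kappa, Delta}
Path from root to Epsilon: Alpha -> Kappa -> Epsilon
  ancestors of Epsilon: {Alpha, Kappa, Epsilon}
Common ancestors: {Alpha, Kappa}
Walk up from Epsilon: Epsilon (not in ancestors of Delta), Kappa (in ancestors of Delta), Alpha (in ancestors of Delta)
Deepest common ancestor (LCA) = Kappa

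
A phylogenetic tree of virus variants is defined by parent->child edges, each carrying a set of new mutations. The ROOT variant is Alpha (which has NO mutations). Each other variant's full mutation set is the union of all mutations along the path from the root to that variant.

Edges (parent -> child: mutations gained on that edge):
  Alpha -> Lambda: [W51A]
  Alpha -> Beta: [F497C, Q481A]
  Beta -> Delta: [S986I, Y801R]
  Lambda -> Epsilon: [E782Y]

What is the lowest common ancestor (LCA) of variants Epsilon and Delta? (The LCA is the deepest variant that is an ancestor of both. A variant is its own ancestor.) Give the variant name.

Path from root to Epsilon: Alpha -> Lambda -> Epsilon
  ancestors of Epsilon: {Alpha, Lambda, Epsilon}
Path from root to Delta: Alpha -> Beta -> Delta
  ancestors of Delta: {Alpha, Beta, Delta}
Common ancestors: {Alpha}
Walk up from Delta: Delta (not in ancestors of Epsilon), Beta (not in ancestors of Epsilon), Alpha (in ancestors of Epsilon)
Deepest common ancestor (LCA) = Alpha

Answer: Alpha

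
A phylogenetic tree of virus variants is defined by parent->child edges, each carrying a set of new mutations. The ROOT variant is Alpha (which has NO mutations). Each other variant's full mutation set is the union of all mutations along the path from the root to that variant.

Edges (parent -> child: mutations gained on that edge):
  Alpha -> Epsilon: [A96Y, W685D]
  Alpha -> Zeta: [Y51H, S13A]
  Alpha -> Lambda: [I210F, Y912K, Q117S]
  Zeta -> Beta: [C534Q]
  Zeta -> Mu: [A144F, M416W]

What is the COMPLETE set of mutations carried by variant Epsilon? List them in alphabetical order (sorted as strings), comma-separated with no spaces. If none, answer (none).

Answer: A96Y,W685D

Derivation:
At Alpha: gained [] -> total []
At Epsilon: gained ['A96Y', 'W685D'] -> total ['A96Y', 'W685D']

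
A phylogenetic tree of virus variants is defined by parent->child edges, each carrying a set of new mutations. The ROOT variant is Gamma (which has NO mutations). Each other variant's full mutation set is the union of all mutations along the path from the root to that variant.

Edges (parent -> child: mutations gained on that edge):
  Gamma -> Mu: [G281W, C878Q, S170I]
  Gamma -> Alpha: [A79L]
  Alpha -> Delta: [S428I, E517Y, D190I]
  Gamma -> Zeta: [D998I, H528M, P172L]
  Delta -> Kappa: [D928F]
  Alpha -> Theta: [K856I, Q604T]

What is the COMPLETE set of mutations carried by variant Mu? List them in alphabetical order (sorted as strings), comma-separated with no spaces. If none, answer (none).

Answer: C878Q,G281W,S170I

Derivation:
At Gamma: gained [] -> total []
At Mu: gained ['G281W', 'C878Q', 'S170I'] -> total ['C878Q', 'G281W', 'S170I']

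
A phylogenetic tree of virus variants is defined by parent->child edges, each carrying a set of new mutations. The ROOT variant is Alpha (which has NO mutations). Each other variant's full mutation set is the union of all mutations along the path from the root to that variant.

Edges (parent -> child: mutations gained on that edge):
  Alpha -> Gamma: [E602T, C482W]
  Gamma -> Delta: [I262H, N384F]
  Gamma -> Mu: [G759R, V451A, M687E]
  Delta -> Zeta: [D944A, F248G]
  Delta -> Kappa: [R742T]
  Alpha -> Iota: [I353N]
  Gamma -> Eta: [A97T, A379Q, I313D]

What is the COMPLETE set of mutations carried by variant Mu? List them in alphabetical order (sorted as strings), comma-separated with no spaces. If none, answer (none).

Answer: C482W,E602T,G759R,M687E,V451A

Derivation:
At Alpha: gained [] -> total []
At Gamma: gained ['E602T', 'C482W'] -> total ['C482W', 'E602T']
At Mu: gained ['G759R', 'V451A', 'M687E'] -> total ['C482W', 'E602T', 'G759R', 'M687E', 'V451A']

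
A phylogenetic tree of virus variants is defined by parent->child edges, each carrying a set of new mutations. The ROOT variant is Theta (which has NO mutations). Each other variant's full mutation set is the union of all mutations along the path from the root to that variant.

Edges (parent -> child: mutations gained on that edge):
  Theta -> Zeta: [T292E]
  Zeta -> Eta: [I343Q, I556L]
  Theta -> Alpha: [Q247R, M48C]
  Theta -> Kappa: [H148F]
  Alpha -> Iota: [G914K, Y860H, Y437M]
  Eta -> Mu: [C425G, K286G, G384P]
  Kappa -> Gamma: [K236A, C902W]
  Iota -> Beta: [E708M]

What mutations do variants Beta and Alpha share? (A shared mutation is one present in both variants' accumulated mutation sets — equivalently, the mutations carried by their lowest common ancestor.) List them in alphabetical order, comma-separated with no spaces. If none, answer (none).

Answer: M48C,Q247R

Derivation:
Accumulating mutations along path to Beta:
  At Theta: gained [] -> total []
  At Alpha: gained ['Q247R', 'M48C'] -> total ['M48C', 'Q247R']
  At Iota: gained ['G914K', 'Y860H', 'Y437M'] -> total ['G914K', 'M48C', 'Q247R', 'Y437M', 'Y860H']
  At Beta: gained ['E708M'] -> total ['E708M', 'G914K', 'M48C', 'Q247R', 'Y437M', 'Y860H']
Mutations(Beta) = ['E708M', 'G914K', 'M48C', 'Q247R', 'Y437M', 'Y860H']
Accumulating mutations along path to Alpha:
  At Theta: gained [] -> total []
  At Alpha: gained ['Q247R', 'M48C'] -> total ['M48C', 'Q247R']
Mutations(Alpha) = ['M48C', 'Q247R']
Intersection: ['E708M', 'G914K', 'M48C', 'Q247R', 'Y437M', 'Y860H'] ∩ ['M48C', 'Q247R'] = ['M48C', 'Q247R']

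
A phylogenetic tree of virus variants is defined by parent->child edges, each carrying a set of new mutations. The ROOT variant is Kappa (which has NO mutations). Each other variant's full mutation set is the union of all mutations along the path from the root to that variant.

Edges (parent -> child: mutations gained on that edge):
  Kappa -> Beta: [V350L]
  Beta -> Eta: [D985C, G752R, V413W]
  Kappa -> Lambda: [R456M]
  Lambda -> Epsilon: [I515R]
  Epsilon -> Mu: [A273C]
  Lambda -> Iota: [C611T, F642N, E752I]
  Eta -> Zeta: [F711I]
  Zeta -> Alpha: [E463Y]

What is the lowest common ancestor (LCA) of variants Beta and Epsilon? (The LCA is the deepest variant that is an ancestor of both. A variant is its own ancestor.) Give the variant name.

Answer: Kappa

Derivation:
Path from root to Beta: Kappa -> Beta
  ancestors of Beta: {Kappa, Beta}
Path from root to Epsilon: Kappa -> Lambda -> Epsilon
  ancestors of Epsilon: {Kappa, Lambda, Epsilon}
Common ancestors: {Kappa}
Walk up from Epsilon: Epsilon (not in ancestors of Beta), Lambda (not in ancestors of Beta), Kappa (in ancestors of Beta)
Deepest common ancestor (LCA) = Kappa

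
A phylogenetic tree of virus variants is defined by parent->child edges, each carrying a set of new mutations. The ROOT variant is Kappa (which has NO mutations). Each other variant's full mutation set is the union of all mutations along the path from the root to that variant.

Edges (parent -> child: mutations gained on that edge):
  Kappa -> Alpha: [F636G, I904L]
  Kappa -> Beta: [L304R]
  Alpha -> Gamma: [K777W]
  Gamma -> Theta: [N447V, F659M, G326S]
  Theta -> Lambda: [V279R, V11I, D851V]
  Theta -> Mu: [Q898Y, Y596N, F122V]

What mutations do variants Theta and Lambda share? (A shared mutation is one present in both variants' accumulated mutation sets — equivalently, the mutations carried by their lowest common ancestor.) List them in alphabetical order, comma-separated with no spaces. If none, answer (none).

Accumulating mutations along path to Theta:
  At Kappa: gained [] -> total []
  At Alpha: gained ['F636G', 'I904L'] -> total ['F636G', 'I904L']
  At Gamma: gained ['K777W'] -> total ['F636G', 'I904L', 'K777W']
  At Theta: gained ['N447V', 'F659M', 'G326S'] -> total ['F636G', 'F659M', 'G326S', 'I904L', 'K777W', 'N447V']
Mutations(Theta) = ['F636G', 'F659M', 'G326S', 'I904L', 'K777W', 'N447V']
Accumulating mutations along path to Lambda:
  At Kappa: gained [] -> total []
  At Alpha: gained ['F636G', 'I904L'] -> total ['F636G', 'I904L']
  At Gamma: gained ['K777W'] -> total ['F636G', 'I904L', 'K777W']
  At Theta: gained ['N447V', 'F659M', 'G326S'] -> total ['F636G', 'F659M', 'G326S', 'I904L', 'K777W', 'N447V']
  At Lambda: gained ['V279R', 'V11I', 'D851V'] -> total ['D851V', 'F636G', 'F659M', 'G326S', 'I904L', 'K777W', 'N447V', 'V11I', 'V279R']
Mutations(Lambda) = ['D851V', 'F636G', 'F659M', 'G326S', 'I904L', 'K777W', 'N447V', 'V11I', 'V279R']
Intersection: ['F636G', 'F659M', 'G326S', 'I904L', 'K777W', 'N447V'] ∩ ['D851V', 'F636G', 'F659M', 'G326S', 'I904L', 'K777W', 'N447V', 'V11I', 'V279R'] = ['F636G', 'F659M', 'G326S', 'I904L', 'K777W', 'N447V']

Answer: F636G,F659M,G326S,I904L,K777W,N447V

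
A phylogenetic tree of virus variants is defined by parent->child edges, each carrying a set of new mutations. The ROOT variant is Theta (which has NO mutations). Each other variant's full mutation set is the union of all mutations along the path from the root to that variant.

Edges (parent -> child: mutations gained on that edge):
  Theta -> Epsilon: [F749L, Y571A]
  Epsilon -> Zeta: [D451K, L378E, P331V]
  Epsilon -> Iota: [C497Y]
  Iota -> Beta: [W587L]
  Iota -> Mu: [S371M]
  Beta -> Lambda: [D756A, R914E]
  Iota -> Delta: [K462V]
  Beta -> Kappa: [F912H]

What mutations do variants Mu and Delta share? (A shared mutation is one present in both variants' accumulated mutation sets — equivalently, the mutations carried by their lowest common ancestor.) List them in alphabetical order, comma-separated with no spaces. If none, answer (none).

Answer: C497Y,F749L,Y571A

Derivation:
Accumulating mutations along path to Mu:
  At Theta: gained [] -> total []
  At Epsilon: gained ['F749L', 'Y571A'] -> total ['F749L', 'Y571A']
  At Iota: gained ['C497Y'] -> total ['C497Y', 'F749L', 'Y571A']
  At Mu: gained ['S371M'] -> total ['C497Y', 'F749L', 'S371M', 'Y571A']
Mutations(Mu) = ['C497Y', 'F749L', 'S371M', 'Y571A']
Accumulating mutations along path to Delta:
  At Theta: gained [] -> total []
  At Epsilon: gained ['F749L', 'Y571A'] -> total ['F749L', 'Y571A']
  At Iota: gained ['C497Y'] -> total ['C497Y', 'F749L', 'Y571A']
  At Delta: gained ['K462V'] -> total ['C497Y', 'F749L', 'K462V', 'Y571A']
Mutations(Delta) = ['C497Y', 'F749L', 'K462V', 'Y571A']
Intersection: ['C497Y', 'F749L', 'S371M', 'Y571A'] ∩ ['C497Y', 'F749L', 'K462V', 'Y571A'] = ['C497Y', 'F749L', 'Y571A']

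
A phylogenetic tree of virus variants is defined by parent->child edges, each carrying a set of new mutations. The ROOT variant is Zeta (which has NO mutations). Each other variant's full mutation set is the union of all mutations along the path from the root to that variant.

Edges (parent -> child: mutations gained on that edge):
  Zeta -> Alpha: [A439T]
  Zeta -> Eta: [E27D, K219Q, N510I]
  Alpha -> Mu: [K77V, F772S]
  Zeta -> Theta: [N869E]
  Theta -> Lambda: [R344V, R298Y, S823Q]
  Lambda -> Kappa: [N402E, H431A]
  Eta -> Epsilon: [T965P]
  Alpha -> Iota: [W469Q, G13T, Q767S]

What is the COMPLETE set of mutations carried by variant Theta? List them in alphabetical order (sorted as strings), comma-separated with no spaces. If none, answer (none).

Answer: N869E

Derivation:
At Zeta: gained [] -> total []
At Theta: gained ['N869E'] -> total ['N869E']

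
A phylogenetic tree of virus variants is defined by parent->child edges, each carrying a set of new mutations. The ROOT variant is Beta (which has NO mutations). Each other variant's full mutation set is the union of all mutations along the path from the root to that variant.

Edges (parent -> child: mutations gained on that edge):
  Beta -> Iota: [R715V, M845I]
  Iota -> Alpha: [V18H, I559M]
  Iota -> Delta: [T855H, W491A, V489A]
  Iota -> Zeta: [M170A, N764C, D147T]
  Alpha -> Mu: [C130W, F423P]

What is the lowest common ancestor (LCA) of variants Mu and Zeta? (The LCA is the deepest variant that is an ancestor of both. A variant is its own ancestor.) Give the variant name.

Answer: Iota

Derivation:
Path from root to Mu: Beta -> Iota -> Alpha -> Mu
  ancestors of Mu: {Beta, Iota, Alpha, Mu}
Path from root to Zeta: Beta -> Iota -> Zeta
  ancestors of Zeta: {Beta, Iota, Zeta}
Common ancestors: {Beta, Iota}
Walk up from Zeta: Zeta (not in ancestors of Mu), Iota (in ancestors of Mu), Beta (in ancestors of Mu)
Deepest common ancestor (LCA) = Iota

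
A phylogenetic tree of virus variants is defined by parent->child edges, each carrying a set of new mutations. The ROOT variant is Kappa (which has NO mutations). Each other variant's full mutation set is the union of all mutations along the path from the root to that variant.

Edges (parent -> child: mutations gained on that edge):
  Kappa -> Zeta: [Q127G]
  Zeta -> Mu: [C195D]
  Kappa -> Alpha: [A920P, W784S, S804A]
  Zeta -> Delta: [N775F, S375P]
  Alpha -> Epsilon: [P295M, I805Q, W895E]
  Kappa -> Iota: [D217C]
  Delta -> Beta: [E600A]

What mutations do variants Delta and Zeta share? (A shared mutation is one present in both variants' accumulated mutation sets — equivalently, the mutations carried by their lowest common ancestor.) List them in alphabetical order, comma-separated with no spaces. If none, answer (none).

Accumulating mutations along path to Delta:
  At Kappa: gained [] -> total []
  At Zeta: gained ['Q127G'] -> total ['Q127G']
  At Delta: gained ['N775F', 'S375P'] -> total ['N775F', 'Q127G', 'S375P']
Mutations(Delta) = ['N775F', 'Q127G', 'S375P']
Accumulating mutations along path to Zeta:
  At Kappa: gained [] -> total []
  At Zeta: gained ['Q127G'] -> total ['Q127G']
Mutations(Zeta) = ['Q127G']
Intersection: ['N775F', 'Q127G', 'S375P'] ∩ ['Q127G'] = ['Q127G']

Answer: Q127G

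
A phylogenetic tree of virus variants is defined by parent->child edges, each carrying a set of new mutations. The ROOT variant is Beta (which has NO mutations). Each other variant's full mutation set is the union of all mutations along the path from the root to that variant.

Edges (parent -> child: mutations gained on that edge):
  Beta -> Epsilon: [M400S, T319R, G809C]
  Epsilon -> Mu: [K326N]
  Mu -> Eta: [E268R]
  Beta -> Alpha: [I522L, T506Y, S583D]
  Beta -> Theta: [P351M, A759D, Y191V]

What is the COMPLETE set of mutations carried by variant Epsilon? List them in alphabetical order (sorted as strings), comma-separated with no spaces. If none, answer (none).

At Beta: gained [] -> total []
At Epsilon: gained ['M400S', 'T319R', 'G809C'] -> total ['G809C', 'M400S', 'T319R']

Answer: G809C,M400S,T319R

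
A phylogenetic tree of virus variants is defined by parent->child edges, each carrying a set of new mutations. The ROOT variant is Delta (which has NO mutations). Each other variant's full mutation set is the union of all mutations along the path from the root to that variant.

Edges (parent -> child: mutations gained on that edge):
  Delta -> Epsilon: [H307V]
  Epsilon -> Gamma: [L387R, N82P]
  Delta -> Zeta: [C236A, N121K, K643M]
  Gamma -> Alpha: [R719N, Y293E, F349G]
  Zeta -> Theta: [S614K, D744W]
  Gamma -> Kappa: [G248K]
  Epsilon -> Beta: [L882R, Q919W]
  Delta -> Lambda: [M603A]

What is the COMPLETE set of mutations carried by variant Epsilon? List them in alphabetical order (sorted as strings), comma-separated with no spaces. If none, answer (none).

Answer: H307V

Derivation:
At Delta: gained [] -> total []
At Epsilon: gained ['H307V'] -> total ['H307V']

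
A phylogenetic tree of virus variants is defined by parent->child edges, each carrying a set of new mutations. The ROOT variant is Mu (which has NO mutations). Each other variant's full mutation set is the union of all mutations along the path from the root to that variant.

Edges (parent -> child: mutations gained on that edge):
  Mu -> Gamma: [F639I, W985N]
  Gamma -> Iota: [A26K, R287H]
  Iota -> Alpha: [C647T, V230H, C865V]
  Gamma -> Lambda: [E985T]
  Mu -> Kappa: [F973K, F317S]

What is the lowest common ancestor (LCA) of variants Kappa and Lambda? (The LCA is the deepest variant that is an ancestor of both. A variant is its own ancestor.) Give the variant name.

Path from root to Kappa: Mu -> Kappa
  ancestors of Kappa: {Mu, Kappa}
Path from root to Lambda: Mu -> Gamma -> Lambda
  ancestors of Lambda: {Mu, Gamma, Lambda}
Common ancestors: {Mu}
Walk up from Lambda: Lambda (not in ancestors of Kappa), Gamma (not in ancestors of Kappa), Mu (in ancestors of Kappa)
Deepest common ancestor (LCA) = Mu

Answer: Mu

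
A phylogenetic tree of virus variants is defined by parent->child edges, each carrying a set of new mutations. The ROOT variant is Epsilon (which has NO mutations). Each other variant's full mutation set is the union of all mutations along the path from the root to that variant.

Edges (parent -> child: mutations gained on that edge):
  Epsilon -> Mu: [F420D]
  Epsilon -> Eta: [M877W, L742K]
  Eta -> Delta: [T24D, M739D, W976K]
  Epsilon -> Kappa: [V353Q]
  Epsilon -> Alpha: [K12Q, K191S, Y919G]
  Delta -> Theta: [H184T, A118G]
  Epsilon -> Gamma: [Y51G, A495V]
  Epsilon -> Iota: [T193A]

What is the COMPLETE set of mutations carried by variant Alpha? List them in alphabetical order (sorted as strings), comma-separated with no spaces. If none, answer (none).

At Epsilon: gained [] -> total []
At Alpha: gained ['K12Q', 'K191S', 'Y919G'] -> total ['K12Q', 'K191S', 'Y919G']

Answer: K12Q,K191S,Y919G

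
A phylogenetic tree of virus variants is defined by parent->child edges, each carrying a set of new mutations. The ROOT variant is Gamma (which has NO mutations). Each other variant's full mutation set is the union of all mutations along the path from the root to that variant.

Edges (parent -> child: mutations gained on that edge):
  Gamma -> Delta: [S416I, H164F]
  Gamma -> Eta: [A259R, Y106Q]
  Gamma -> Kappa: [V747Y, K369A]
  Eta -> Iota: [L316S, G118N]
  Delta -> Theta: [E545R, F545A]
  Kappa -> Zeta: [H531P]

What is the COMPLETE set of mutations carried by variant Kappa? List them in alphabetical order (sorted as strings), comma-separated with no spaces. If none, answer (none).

Answer: K369A,V747Y

Derivation:
At Gamma: gained [] -> total []
At Kappa: gained ['V747Y', 'K369A'] -> total ['K369A', 'V747Y']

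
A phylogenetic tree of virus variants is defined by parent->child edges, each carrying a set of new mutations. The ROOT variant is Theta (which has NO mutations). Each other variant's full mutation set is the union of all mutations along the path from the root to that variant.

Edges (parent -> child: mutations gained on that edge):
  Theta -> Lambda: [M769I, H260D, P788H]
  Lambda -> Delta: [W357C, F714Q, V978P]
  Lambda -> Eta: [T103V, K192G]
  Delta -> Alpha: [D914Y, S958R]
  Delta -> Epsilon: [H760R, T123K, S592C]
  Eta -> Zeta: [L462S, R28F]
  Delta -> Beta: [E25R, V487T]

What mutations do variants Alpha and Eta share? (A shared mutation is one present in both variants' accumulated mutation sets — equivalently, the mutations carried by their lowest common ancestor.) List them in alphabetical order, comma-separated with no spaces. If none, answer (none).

Answer: H260D,M769I,P788H

Derivation:
Accumulating mutations along path to Alpha:
  At Theta: gained [] -> total []
  At Lambda: gained ['M769I', 'H260D', 'P788H'] -> total ['H260D', 'M769I', 'P788H']
  At Delta: gained ['W357C', 'F714Q', 'V978P'] -> total ['F714Q', 'H260D', 'M769I', 'P788H', 'V978P', 'W357C']
  At Alpha: gained ['D914Y', 'S958R'] -> total ['D914Y', 'F714Q', 'H260D', 'M769I', 'P788H', 'S958R', 'V978P', 'W357C']
Mutations(Alpha) = ['D914Y', 'F714Q', 'H260D', 'M769I', 'P788H', 'S958R', 'V978P', 'W357C']
Accumulating mutations along path to Eta:
  At Theta: gained [] -> total []
  At Lambda: gained ['M769I', 'H260D', 'P788H'] -> total ['H260D', 'M769I', 'P788H']
  At Eta: gained ['T103V', 'K192G'] -> total ['H260D', 'K192G', 'M769I', 'P788H', 'T103V']
Mutations(Eta) = ['H260D', 'K192G', 'M769I', 'P788H', 'T103V']
Intersection: ['D914Y', 'F714Q', 'H260D', 'M769I', 'P788H', 'S958R', 'V978P', 'W357C'] ∩ ['H260D', 'K192G', 'M769I', 'P788H', 'T103V'] = ['H260D', 'M769I', 'P788H']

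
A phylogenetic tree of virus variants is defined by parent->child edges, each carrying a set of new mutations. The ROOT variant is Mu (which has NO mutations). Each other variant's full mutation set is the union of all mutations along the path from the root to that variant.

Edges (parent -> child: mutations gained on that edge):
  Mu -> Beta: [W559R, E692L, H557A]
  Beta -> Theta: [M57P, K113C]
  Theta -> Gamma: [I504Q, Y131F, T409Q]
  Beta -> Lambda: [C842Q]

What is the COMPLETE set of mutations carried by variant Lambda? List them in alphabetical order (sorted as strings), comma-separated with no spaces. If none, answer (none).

Answer: C842Q,E692L,H557A,W559R

Derivation:
At Mu: gained [] -> total []
At Beta: gained ['W559R', 'E692L', 'H557A'] -> total ['E692L', 'H557A', 'W559R']
At Lambda: gained ['C842Q'] -> total ['C842Q', 'E692L', 'H557A', 'W559R']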